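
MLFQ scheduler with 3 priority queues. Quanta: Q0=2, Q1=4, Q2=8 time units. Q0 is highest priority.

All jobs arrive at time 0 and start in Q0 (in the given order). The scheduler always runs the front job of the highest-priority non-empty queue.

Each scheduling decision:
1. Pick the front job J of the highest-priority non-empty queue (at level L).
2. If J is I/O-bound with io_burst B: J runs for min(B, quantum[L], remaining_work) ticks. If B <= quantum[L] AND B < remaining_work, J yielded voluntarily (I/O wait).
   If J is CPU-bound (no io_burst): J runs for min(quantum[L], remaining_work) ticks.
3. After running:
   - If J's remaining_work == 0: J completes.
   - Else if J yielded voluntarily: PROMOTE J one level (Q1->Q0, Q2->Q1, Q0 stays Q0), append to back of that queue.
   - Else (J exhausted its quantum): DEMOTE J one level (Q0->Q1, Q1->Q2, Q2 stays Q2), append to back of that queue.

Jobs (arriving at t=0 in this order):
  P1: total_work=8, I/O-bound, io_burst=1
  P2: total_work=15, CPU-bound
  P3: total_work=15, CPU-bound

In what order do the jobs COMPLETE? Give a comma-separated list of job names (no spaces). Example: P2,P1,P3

t=0-1: P1@Q0 runs 1, rem=7, I/O yield, promote→Q0. Q0=[P2,P3,P1] Q1=[] Q2=[]
t=1-3: P2@Q0 runs 2, rem=13, quantum used, demote→Q1. Q0=[P3,P1] Q1=[P2] Q2=[]
t=3-5: P3@Q0 runs 2, rem=13, quantum used, demote→Q1. Q0=[P1] Q1=[P2,P3] Q2=[]
t=5-6: P1@Q0 runs 1, rem=6, I/O yield, promote→Q0. Q0=[P1] Q1=[P2,P3] Q2=[]
t=6-7: P1@Q0 runs 1, rem=5, I/O yield, promote→Q0. Q0=[P1] Q1=[P2,P3] Q2=[]
t=7-8: P1@Q0 runs 1, rem=4, I/O yield, promote→Q0. Q0=[P1] Q1=[P2,P3] Q2=[]
t=8-9: P1@Q0 runs 1, rem=3, I/O yield, promote→Q0. Q0=[P1] Q1=[P2,P3] Q2=[]
t=9-10: P1@Q0 runs 1, rem=2, I/O yield, promote→Q0. Q0=[P1] Q1=[P2,P3] Q2=[]
t=10-11: P1@Q0 runs 1, rem=1, I/O yield, promote→Q0. Q0=[P1] Q1=[P2,P3] Q2=[]
t=11-12: P1@Q0 runs 1, rem=0, completes. Q0=[] Q1=[P2,P3] Q2=[]
t=12-16: P2@Q1 runs 4, rem=9, quantum used, demote→Q2. Q0=[] Q1=[P3] Q2=[P2]
t=16-20: P3@Q1 runs 4, rem=9, quantum used, demote→Q2. Q0=[] Q1=[] Q2=[P2,P3]
t=20-28: P2@Q2 runs 8, rem=1, quantum used, demote→Q2. Q0=[] Q1=[] Q2=[P3,P2]
t=28-36: P3@Q2 runs 8, rem=1, quantum used, demote→Q2. Q0=[] Q1=[] Q2=[P2,P3]
t=36-37: P2@Q2 runs 1, rem=0, completes. Q0=[] Q1=[] Q2=[P3]
t=37-38: P3@Q2 runs 1, rem=0, completes. Q0=[] Q1=[] Q2=[]

Answer: P1,P2,P3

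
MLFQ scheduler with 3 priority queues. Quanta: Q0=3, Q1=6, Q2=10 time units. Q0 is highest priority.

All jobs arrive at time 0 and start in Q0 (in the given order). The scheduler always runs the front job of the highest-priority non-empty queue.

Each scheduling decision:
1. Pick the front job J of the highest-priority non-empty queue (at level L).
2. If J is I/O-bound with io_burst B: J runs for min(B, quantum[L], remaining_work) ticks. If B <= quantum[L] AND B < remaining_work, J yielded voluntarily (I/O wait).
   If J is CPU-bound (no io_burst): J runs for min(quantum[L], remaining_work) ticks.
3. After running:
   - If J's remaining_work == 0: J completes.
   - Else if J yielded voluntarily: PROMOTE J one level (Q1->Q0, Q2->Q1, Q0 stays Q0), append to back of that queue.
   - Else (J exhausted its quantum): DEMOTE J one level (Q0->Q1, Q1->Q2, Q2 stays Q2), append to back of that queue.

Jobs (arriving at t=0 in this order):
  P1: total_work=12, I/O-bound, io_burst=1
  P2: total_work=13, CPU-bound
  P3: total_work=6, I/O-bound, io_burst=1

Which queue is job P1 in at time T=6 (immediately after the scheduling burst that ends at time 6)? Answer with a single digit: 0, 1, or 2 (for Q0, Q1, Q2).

Answer: 0

Derivation:
t=0-1: P1@Q0 runs 1, rem=11, I/O yield, promote→Q0. Q0=[P2,P3,P1] Q1=[] Q2=[]
t=1-4: P2@Q0 runs 3, rem=10, quantum used, demote→Q1. Q0=[P3,P1] Q1=[P2] Q2=[]
t=4-5: P3@Q0 runs 1, rem=5, I/O yield, promote→Q0. Q0=[P1,P3] Q1=[P2] Q2=[]
t=5-6: P1@Q0 runs 1, rem=10, I/O yield, promote→Q0. Q0=[P3,P1] Q1=[P2] Q2=[]
t=6-7: P3@Q0 runs 1, rem=4, I/O yield, promote→Q0. Q0=[P1,P3] Q1=[P2] Q2=[]
t=7-8: P1@Q0 runs 1, rem=9, I/O yield, promote→Q0. Q0=[P3,P1] Q1=[P2] Q2=[]
t=8-9: P3@Q0 runs 1, rem=3, I/O yield, promote→Q0. Q0=[P1,P3] Q1=[P2] Q2=[]
t=9-10: P1@Q0 runs 1, rem=8, I/O yield, promote→Q0. Q0=[P3,P1] Q1=[P2] Q2=[]
t=10-11: P3@Q0 runs 1, rem=2, I/O yield, promote→Q0. Q0=[P1,P3] Q1=[P2] Q2=[]
t=11-12: P1@Q0 runs 1, rem=7, I/O yield, promote→Q0. Q0=[P3,P1] Q1=[P2] Q2=[]
t=12-13: P3@Q0 runs 1, rem=1, I/O yield, promote→Q0. Q0=[P1,P3] Q1=[P2] Q2=[]
t=13-14: P1@Q0 runs 1, rem=6, I/O yield, promote→Q0. Q0=[P3,P1] Q1=[P2] Q2=[]
t=14-15: P3@Q0 runs 1, rem=0, completes. Q0=[P1] Q1=[P2] Q2=[]
t=15-16: P1@Q0 runs 1, rem=5, I/O yield, promote→Q0. Q0=[P1] Q1=[P2] Q2=[]
t=16-17: P1@Q0 runs 1, rem=4, I/O yield, promote→Q0. Q0=[P1] Q1=[P2] Q2=[]
t=17-18: P1@Q0 runs 1, rem=3, I/O yield, promote→Q0. Q0=[P1] Q1=[P2] Q2=[]
t=18-19: P1@Q0 runs 1, rem=2, I/O yield, promote→Q0. Q0=[P1] Q1=[P2] Q2=[]
t=19-20: P1@Q0 runs 1, rem=1, I/O yield, promote→Q0. Q0=[P1] Q1=[P2] Q2=[]
t=20-21: P1@Q0 runs 1, rem=0, completes. Q0=[] Q1=[P2] Q2=[]
t=21-27: P2@Q1 runs 6, rem=4, quantum used, demote→Q2. Q0=[] Q1=[] Q2=[P2]
t=27-31: P2@Q2 runs 4, rem=0, completes. Q0=[] Q1=[] Q2=[]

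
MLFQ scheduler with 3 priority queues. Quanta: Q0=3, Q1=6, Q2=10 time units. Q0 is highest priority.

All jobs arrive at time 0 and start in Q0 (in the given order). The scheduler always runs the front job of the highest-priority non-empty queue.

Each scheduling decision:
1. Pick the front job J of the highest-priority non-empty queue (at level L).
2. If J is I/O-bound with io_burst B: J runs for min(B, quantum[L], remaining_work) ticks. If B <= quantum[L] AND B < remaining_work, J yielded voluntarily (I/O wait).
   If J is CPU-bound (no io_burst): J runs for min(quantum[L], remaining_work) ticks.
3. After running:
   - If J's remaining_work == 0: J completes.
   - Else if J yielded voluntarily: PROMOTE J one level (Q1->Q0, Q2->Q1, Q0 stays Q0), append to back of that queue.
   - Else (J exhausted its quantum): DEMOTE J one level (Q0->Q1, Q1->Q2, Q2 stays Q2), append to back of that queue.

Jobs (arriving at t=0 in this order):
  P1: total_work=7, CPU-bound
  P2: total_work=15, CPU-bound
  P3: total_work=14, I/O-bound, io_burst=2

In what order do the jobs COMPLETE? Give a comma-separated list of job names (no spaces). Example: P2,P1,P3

t=0-3: P1@Q0 runs 3, rem=4, quantum used, demote→Q1. Q0=[P2,P3] Q1=[P1] Q2=[]
t=3-6: P2@Q0 runs 3, rem=12, quantum used, demote→Q1. Q0=[P3] Q1=[P1,P2] Q2=[]
t=6-8: P3@Q0 runs 2, rem=12, I/O yield, promote→Q0. Q0=[P3] Q1=[P1,P2] Q2=[]
t=8-10: P3@Q0 runs 2, rem=10, I/O yield, promote→Q0. Q0=[P3] Q1=[P1,P2] Q2=[]
t=10-12: P3@Q0 runs 2, rem=8, I/O yield, promote→Q0. Q0=[P3] Q1=[P1,P2] Q2=[]
t=12-14: P3@Q0 runs 2, rem=6, I/O yield, promote→Q0. Q0=[P3] Q1=[P1,P2] Q2=[]
t=14-16: P3@Q0 runs 2, rem=4, I/O yield, promote→Q0. Q0=[P3] Q1=[P1,P2] Q2=[]
t=16-18: P3@Q0 runs 2, rem=2, I/O yield, promote→Q0. Q0=[P3] Q1=[P1,P2] Q2=[]
t=18-20: P3@Q0 runs 2, rem=0, completes. Q0=[] Q1=[P1,P2] Q2=[]
t=20-24: P1@Q1 runs 4, rem=0, completes. Q0=[] Q1=[P2] Q2=[]
t=24-30: P2@Q1 runs 6, rem=6, quantum used, demote→Q2. Q0=[] Q1=[] Q2=[P2]
t=30-36: P2@Q2 runs 6, rem=0, completes. Q0=[] Q1=[] Q2=[]

Answer: P3,P1,P2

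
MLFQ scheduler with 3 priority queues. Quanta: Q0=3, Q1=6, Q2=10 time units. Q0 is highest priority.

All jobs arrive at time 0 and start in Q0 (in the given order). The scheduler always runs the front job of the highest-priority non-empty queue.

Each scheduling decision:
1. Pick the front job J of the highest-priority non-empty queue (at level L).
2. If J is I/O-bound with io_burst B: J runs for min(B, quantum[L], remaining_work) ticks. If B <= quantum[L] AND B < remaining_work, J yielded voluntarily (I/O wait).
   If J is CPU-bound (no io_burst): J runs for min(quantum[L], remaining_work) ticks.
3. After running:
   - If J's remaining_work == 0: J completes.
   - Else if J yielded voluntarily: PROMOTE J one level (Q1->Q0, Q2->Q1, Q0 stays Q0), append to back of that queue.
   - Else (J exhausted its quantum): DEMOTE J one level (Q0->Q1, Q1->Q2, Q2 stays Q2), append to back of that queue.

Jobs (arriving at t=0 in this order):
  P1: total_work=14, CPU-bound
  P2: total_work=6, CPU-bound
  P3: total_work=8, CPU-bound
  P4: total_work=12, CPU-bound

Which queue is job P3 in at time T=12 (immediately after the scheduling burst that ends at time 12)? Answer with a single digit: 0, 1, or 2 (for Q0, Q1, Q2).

t=0-3: P1@Q0 runs 3, rem=11, quantum used, demote→Q1. Q0=[P2,P3,P4] Q1=[P1] Q2=[]
t=3-6: P2@Q0 runs 3, rem=3, quantum used, demote→Q1. Q0=[P3,P4] Q1=[P1,P2] Q2=[]
t=6-9: P3@Q0 runs 3, rem=5, quantum used, demote→Q1. Q0=[P4] Q1=[P1,P2,P3] Q2=[]
t=9-12: P4@Q0 runs 3, rem=9, quantum used, demote→Q1. Q0=[] Q1=[P1,P2,P3,P4] Q2=[]
t=12-18: P1@Q1 runs 6, rem=5, quantum used, demote→Q2. Q0=[] Q1=[P2,P3,P4] Q2=[P1]
t=18-21: P2@Q1 runs 3, rem=0, completes. Q0=[] Q1=[P3,P4] Q2=[P1]
t=21-26: P3@Q1 runs 5, rem=0, completes. Q0=[] Q1=[P4] Q2=[P1]
t=26-32: P4@Q1 runs 6, rem=3, quantum used, demote→Q2. Q0=[] Q1=[] Q2=[P1,P4]
t=32-37: P1@Q2 runs 5, rem=0, completes. Q0=[] Q1=[] Q2=[P4]
t=37-40: P4@Q2 runs 3, rem=0, completes. Q0=[] Q1=[] Q2=[]

Answer: 1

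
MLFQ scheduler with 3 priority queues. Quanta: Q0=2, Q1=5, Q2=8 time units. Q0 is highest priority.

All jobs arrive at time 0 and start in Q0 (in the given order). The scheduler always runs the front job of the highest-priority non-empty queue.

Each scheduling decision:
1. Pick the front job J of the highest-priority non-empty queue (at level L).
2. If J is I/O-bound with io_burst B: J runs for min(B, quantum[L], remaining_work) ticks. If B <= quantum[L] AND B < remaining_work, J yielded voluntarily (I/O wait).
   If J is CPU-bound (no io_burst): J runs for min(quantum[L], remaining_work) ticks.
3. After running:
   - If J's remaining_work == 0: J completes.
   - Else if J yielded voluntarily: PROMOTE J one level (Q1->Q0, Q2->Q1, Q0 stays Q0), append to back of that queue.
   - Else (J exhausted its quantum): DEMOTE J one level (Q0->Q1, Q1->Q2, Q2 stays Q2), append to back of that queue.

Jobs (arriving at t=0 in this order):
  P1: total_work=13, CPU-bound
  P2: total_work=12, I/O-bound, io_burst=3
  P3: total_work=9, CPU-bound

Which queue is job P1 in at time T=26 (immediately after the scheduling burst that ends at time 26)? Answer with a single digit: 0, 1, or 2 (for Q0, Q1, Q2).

t=0-2: P1@Q0 runs 2, rem=11, quantum used, demote→Q1. Q0=[P2,P3] Q1=[P1] Q2=[]
t=2-4: P2@Q0 runs 2, rem=10, quantum used, demote→Q1. Q0=[P3] Q1=[P1,P2] Q2=[]
t=4-6: P3@Q0 runs 2, rem=7, quantum used, demote→Q1. Q0=[] Q1=[P1,P2,P3] Q2=[]
t=6-11: P1@Q1 runs 5, rem=6, quantum used, demote→Q2. Q0=[] Q1=[P2,P3] Q2=[P1]
t=11-14: P2@Q1 runs 3, rem=7, I/O yield, promote→Q0. Q0=[P2] Q1=[P3] Q2=[P1]
t=14-16: P2@Q0 runs 2, rem=5, quantum used, demote→Q1. Q0=[] Q1=[P3,P2] Q2=[P1]
t=16-21: P3@Q1 runs 5, rem=2, quantum used, demote→Q2. Q0=[] Q1=[P2] Q2=[P1,P3]
t=21-24: P2@Q1 runs 3, rem=2, I/O yield, promote→Q0. Q0=[P2] Q1=[] Q2=[P1,P3]
t=24-26: P2@Q0 runs 2, rem=0, completes. Q0=[] Q1=[] Q2=[P1,P3]
t=26-32: P1@Q2 runs 6, rem=0, completes. Q0=[] Q1=[] Q2=[P3]
t=32-34: P3@Q2 runs 2, rem=0, completes. Q0=[] Q1=[] Q2=[]

Answer: 2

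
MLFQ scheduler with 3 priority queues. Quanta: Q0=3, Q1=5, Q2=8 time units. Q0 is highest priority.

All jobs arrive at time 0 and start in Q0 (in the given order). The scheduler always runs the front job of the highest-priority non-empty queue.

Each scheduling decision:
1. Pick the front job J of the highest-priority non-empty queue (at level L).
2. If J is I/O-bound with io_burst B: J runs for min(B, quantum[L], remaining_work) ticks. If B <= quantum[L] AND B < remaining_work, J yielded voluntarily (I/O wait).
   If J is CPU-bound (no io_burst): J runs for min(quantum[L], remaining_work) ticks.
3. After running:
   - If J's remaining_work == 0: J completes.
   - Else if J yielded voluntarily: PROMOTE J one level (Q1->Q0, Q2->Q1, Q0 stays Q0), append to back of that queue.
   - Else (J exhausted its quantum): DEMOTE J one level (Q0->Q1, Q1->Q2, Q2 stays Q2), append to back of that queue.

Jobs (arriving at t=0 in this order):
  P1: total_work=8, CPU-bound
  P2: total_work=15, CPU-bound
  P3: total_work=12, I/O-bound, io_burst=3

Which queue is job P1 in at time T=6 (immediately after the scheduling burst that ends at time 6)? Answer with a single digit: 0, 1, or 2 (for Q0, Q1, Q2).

Answer: 1

Derivation:
t=0-3: P1@Q0 runs 3, rem=5, quantum used, demote→Q1. Q0=[P2,P3] Q1=[P1] Q2=[]
t=3-6: P2@Q0 runs 3, rem=12, quantum used, demote→Q1. Q0=[P3] Q1=[P1,P2] Q2=[]
t=6-9: P3@Q0 runs 3, rem=9, I/O yield, promote→Q0. Q0=[P3] Q1=[P1,P2] Q2=[]
t=9-12: P3@Q0 runs 3, rem=6, I/O yield, promote→Q0. Q0=[P3] Q1=[P1,P2] Q2=[]
t=12-15: P3@Q0 runs 3, rem=3, I/O yield, promote→Q0. Q0=[P3] Q1=[P1,P2] Q2=[]
t=15-18: P3@Q0 runs 3, rem=0, completes. Q0=[] Q1=[P1,P2] Q2=[]
t=18-23: P1@Q1 runs 5, rem=0, completes. Q0=[] Q1=[P2] Q2=[]
t=23-28: P2@Q1 runs 5, rem=7, quantum used, demote→Q2. Q0=[] Q1=[] Q2=[P2]
t=28-35: P2@Q2 runs 7, rem=0, completes. Q0=[] Q1=[] Q2=[]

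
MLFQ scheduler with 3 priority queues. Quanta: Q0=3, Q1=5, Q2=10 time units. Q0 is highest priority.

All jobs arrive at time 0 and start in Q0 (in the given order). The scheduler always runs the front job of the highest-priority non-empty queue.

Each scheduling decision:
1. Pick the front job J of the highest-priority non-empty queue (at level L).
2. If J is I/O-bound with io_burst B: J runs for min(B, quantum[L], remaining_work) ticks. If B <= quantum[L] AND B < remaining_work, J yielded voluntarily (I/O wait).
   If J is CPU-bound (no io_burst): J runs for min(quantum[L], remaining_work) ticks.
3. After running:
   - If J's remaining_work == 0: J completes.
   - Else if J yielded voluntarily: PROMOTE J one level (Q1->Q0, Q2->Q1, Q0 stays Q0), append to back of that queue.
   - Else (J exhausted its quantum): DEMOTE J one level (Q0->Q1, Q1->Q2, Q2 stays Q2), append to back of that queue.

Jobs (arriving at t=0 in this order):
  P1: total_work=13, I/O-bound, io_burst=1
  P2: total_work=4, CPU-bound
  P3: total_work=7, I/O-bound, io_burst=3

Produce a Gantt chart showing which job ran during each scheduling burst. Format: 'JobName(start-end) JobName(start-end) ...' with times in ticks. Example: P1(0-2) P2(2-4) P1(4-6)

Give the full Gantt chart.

t=0-1: P1@Q0 runs 1, rem=12, I/O yield, promote→Q0. Q0=[P2,P3,P1] Q1=[] Q2=[]
t=1-4: P2@Q0 runs 3, rem=1, quantum used, demote→Q1. Q0=[P3,P1] Q1=[P2] Q2=[]
t=4-7: P3@Q0 runs 3, rem=4, I/O yield, promote→Q0. Q0=[P1,P3] Q1=[P2] Q2=[]
t=7-8: P1@Q0 runs 1, rem=11, I/O yield, promote→Q0. Q0=[P3,P1] Q1=[P2] Q2=[]
t=8-11: P3@Q0 runs 3, rem=1, I/O yield, promote→Q0. Q0=[P1,P3] Q1=[P2] Q2=[]
t=11-12: P1@Q0 runs 1, rem=10, I/O yield, promote→Q0. Q0=[P3,P1] Q1=[P2] Q2=[]
t=12-13: P3@Q0 runs 1, rem=0, completes. Q0=[P1] Q1=[P2] Q2=[]
t=13-14: P1@Q0 runs 1, rem=9, I/O yield, promote→Q0. Q0=[P1] Q1=[P2] Q2=[]
t=14-15: P1@Q0 runs 1, rem=8, I/O yield, promote→Q0. Q0=[P1] Q1=[P2] Q2=[]
t=15-16: P1@Q0 runs 1, rem=7, I/O yield, promote→Q0. Q0=[P1] Q1=[P2] Q2=[]
t=16-17: P1@Q0 runs 1, rem=6, I/O yield, promote→Q0. Q0=[P1] Q1=[P2] Q2=[]
t=17-18: P1@Q0 runs 1, rem=5, I/O yield, promote→Q0. Q0=[P1] Q1=[P2] Q2=[]
t=18-19: P1@Q0 runs 1, rem=4, I/O yield, promote→Q0. Q0=[P1] Q1=[P2] Q2=[]
t=19-20: P1@Q0 runs 1, rem=3, I/O yield, promote→Q0. Q0=[P1] Q1=[P2] Q2=[]
t=20-21: P1@Q0 runs 1, rem=2, I/O yield, promote→Q0. Q0=[P1] Q1=[P2] Q2=[]
t=21-22: P1@Q0 runs 1, rem=1, I/O yield, promote→Q0. Q0=[P1] Q1=[P2] Q2=[]
t=22-23: P1@Q0 runs 1, rem=0, completes. Q0=[] Q1=[P2] Q2=[]
t=23-24: P2@Q1 runs 1, rem=0, completes. Q0=[] Q1=[] Q2=[]

Answer: P1(0-1) P2(1-4) P3(4-7) P1(7-8) P3(8-11) P1(11-12) P3(12-13) P1(13-14) P1(14-15) P1(15-16) P1(16-17) P1(17-18) P1(18-19) P1(19-20) P1(20-21) P1(21-22) P1(22-23) P2(23-24)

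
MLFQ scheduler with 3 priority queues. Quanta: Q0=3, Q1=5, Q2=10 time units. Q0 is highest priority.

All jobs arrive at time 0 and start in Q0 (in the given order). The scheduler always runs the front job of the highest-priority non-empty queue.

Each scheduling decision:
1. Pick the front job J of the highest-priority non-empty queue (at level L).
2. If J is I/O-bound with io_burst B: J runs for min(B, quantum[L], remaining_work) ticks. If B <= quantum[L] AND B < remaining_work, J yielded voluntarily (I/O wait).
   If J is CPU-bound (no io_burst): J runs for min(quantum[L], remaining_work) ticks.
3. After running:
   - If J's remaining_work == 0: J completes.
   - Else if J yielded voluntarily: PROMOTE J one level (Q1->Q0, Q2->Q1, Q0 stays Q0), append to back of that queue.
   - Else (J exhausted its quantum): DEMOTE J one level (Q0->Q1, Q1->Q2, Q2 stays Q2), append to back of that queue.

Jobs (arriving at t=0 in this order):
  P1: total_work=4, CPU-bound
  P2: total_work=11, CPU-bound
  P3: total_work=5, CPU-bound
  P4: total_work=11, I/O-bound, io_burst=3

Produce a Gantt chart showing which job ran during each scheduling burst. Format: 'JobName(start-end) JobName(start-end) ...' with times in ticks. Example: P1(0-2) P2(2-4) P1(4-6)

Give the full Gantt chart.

Answer: P1(0-3) P2(3-6) P3(6-9) P4(9-12) P4(12-15) P4(15-18) P4(18-20) P1(20-21) P2(21-26) P3(26-28) P2(28-31)

Derivation:
t=0-3: P1@Q0 runs 3, rem=1, quantum used, demote→Q1. Q0=[P2,P3,P4] Q1=[P1] Q2=[]
t=3-6: P2@Q0 runs 3, rem=8, quantum used, demote→Q1. Q0=[P3,P4] Q1=[P1,P2] Q2=[]
t=6-9: P3@Q0 runs 3, rem=2, quantum used, demote→Q1. Q0=[P4] Q1=[P1,P2,P3] Q2=[]
t=9-12: P4@Q0 runs 3, rem=8, I/O yield, promote→Q0. Q0=[P4] Q1=[P1,P2,P3] Q2=[]
t=12-15: P4@Q0 runs 3, rem=5, I/O yield, promote→Q0. Q0=[P4] Q1=[P1,P2,P3] Q2=[]
t=15-18: P4@Q0 runs 3, rem=2, I/O yield, promote→Q0. Q0=[P4] Q1=[P1,P2,P3] Q2=[]
t=18-20: P4@Q0 runs 2, rem=0, completes. Q0=[] Q1=[P1,P2,P3] Q2=[]
t=20-21: P1@Q1 runs 1, rem=0, completes. Q0=[] Q1=[P2,P3] Q2=[]
t=21-26: P2@Q1 runs 5, rem=3, quantum used, demote→Q2. Q0=[] Q1=[P3] Q2=[P2]
t=26-28: P3@Q1 runs 2, rem=0, completes. Q0=[] Q1=[] Q2=[P2]
t=28-31: P2@Q2 runs 3, rem=0, completes. Q0=[] Q1=[] Q2=[]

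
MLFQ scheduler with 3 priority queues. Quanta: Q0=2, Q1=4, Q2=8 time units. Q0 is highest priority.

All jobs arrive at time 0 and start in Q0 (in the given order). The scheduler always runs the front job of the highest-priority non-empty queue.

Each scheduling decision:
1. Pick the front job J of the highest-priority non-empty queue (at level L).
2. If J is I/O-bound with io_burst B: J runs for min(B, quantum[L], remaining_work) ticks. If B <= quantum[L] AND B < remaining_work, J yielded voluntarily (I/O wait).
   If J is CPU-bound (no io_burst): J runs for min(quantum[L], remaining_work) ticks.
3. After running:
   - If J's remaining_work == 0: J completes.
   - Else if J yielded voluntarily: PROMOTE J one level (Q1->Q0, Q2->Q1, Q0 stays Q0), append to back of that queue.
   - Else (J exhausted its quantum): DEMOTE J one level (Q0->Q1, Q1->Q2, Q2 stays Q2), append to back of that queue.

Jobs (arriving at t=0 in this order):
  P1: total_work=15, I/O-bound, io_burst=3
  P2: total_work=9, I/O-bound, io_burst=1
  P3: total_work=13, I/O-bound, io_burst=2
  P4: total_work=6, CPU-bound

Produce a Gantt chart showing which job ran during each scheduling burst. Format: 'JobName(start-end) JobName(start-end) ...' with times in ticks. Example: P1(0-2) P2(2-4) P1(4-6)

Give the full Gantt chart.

t=0-2: P1@Q0 runs 2, rem=13, quantum used, demote→Q1. Q0=[P2,P3,P4] Q1=[P1] Q2=[]
t=2-3: P2@Q0 runs 1, rem=8, I/O yield, promote→Q0. Q0=[P3,P4,P2] Q1=[P1] Q2=[]
t=3-5: P3@Q0 runs 2, rem=11, I/O yield, promote→Q0. Q0=[P4,P2,P3] Q1=[P1] Q2=[]
t=5-7: P4@Q0 runs 2, rem=4, quantum used, demote→Q1. Q0=[P2,P3] Q1=[P1,P4] Q2=[]
t=7-8: P2@Q0 runs 1, rem=7, I/O yield, promote→Q0. Q0=[P3,P2] Q1=[P1,P4] Q2=[]
t=8-10: P3@Q0 runs 2, rem=9, I/O yield, promote→Q0. Q0=[P2,P3] Q1=[P1,P4] Q2=[]
t=10-11: P2@Q0 runs 1, rem=6, I/O yield, promote→Q0. Q0=[P3,P2] Q1=[P1,P4] Q2=[]
t=11-13: P3@Q0 runs 2, rem=7, I/O yield, promote→Q0. Q0=[P2,P3] Q1=[P1,P4] Q2=[]
t=13-14: P2@Q0 runs 1, rem=5, I/O yield, promote→Q0. Q0=[P3,P2] Q1=[P1,P4] Q2=[]
t=14-16: P3@Q0 runs 2, rem=5, I/O yield, promote→Q0. Q0=[P2,P3] Q1=[P1,P4] Q2=[]
t=16-17: P2@Q0 runs 1, rem=4, I/O yield, promote→Q0. Q0=[P3,P2] Q1=[P1,P4] Q2=[]
t=17-19: P3@Q0 runs 2, rem=3, I/O yield, promote→Q0. Q0=[P2,P3] Q1=[P1,P4] Q2=[]
t=19-20: P2@Q0 runs 1, rem=3, I/O yield, promote→Q0. Q0=[P3,P2] Q1=[P1,P4] Q2=[]
t=20-22: P3@Q0 runs 2, rem=1, I/O yield, promote→Q0. Q0=[P2,P3] Q1=[P1,P4] Q2=[]
t=22-23: P2@Q0 runs 1, rem=2, I/O yield, promote→Q0. Q0=[P3,P2] Q1=[P1,P4] Q2=[]
t=23-24: P3@Q0 runs 1, rem=0, completes. Q0=[P2] Q1=[P1,P4] Q2=[]
t=24-25: P2@Q0 runs 1, rem=1, I/O yield, promote→Q0. Q0=[P2] Q1=[P1,P4] Q2=[]
t=25-26: P2@Q0 runs 1, rem=0, completes. Q0=[] Q1=[P1,P4] Q2=[]
t=26-29: P1@Q1 runs 3, rem=10, I/O yield, promote→Q0. Q0=[P1] Q1=[P4] Q2=[]
t=29-31: P1@Q0 runs 2, rem=8, quantum used, demote→Q1. Q0=[] Q1=[P4,P1] Q2=[]
t=31-35: P4@Q1 runs 4, rem=0, completes. Q0=[] Q1=[P1] Q2=[]
t=35-38: P1@Q1 runs 3, rem=5, I/O yield, promote→Q0. Q0=[P1] Q1=[] Q2=[]
t=38-40: P1@Q0 runs 2, rem=3, quantum used, demote→Q1. Q0=[] Q1=[P1] Q2=[]
t=40-43: P1@Q1 runs 3, rem=0, completes. Q0=[] Q1=[] Q2=[]

Answer: P1(0-2) P2(2-3) P3(3-5) P4(5-7) P2(7-8) P3(8-10) P2(10-11) P3(11-13) P2(13-14) P3(14-16) P2(16-17) P3(17-19) P2(19-20) P3(20-22) P2(22-23) P3(23-24) P2(24-25) P2(25-26) P1(26-29) P1(29-31) P4(31-35) P1(35-38) P1(38-40) P1(40-43)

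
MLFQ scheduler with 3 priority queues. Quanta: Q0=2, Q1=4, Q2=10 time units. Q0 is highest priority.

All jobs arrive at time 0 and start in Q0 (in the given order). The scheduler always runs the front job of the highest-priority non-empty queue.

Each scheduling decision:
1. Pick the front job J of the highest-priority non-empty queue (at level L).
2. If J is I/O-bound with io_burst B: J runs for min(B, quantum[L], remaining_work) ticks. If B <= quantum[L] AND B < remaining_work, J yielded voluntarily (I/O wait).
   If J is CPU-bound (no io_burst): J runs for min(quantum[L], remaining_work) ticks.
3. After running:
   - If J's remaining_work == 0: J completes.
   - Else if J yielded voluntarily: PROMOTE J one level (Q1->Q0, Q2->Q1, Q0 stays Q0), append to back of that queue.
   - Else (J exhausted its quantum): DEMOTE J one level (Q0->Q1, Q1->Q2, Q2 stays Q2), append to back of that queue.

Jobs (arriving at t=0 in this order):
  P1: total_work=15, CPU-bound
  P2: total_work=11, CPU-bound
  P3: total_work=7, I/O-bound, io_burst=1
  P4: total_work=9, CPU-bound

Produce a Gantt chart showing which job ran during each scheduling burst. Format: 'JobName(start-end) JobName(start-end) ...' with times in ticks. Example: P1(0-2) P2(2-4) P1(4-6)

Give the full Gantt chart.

Answer: P1(0-2) P2(2-4) P3(4-5) P4(5-7) P3(7-8) P3(8-9) P3(9-10) P3(10-11) P3(11-12) P3(12-13) P1(13-17) P2(17-21) P4(21-25) P1(25-34) P2(34-39) P4(39-42)

Derivation:
t=0-2: P1@Q0 runs 2, rem=13, quantum used, demote→Q1. Q0=[P2,P3,P4] Q1=[P1] Q2=[]
t=2-4: P2@Q0 runs 2, rem=9, quantum used, demote→Q1. Q0=[P3,P4] Q1=[P1,P2] Q2=[]
t=4-5: P3@Q0 runs 1, rem=6, I/O yield, promote→Q0. Q0=[P4,P3] Q1=[P1,P2] Q2=[]
t=5-7: P4@Q0 runs 2, rem=7, quantum used, demote→Q1. Q0=[P3] Q1=[P1,P2,P4] Q2=[]
t=7-8: P3@Q0 runs 1, rem=5, I/O yield, promote→Q0. Q0=[P3] Q1=[P1,P2,P4] Q2=[]
t=8-9: P3@Q0 runs 1, rem=4, I/O yield, promote→Q0. Q0=[P3] Q1=[P1,P2,P4] Q2=[]
t=9-10: P3@Q0 runs 1, rem=3, I/O yield, promote→Q0. Q0=[P3] Q1=[P1,P2,P4] Q2=[]
t=10-11: P3@Q0 runs 1, rem=2, I/O yield, promote→Q0. Q0=[P3] Q1=[P1,P2,P4] Q2=[]
t=11-12: P3@Q0 runs 1, rem=1, I/O yield, promote→Q0. Q0=[P3] Q1=[P1,P2,P4] Q2=[]
t=12-13: P3@Q0 runs 1, rem=0, completes. Q0=[] Q1=[P1,P2,P4] Q2=[]
t=13-17: P1@Q1 runs 4, rem=9, quantum used, demote→Q2. Q0=[] Q1=[P2,P4] Q2=[P1]
t=17-21: P2@Q1 runs 4, rem=5, quantum used, demote→Q2. Q0=[] Q1=[P4] Q2=[P1,P2]
t=21-25: P4@Q1 runs 4, rem=3, quantum used, demote→Q2. Q0=[] Q1=[] Q2=[P1,P2,P4]
t=25-34: P1@Q2 runs 9, rem=0, completes. Q0=[] Q1=[] Q2=[P2,P4]
t=34-39: P2@Q2 runs 5, rem=0, completes. Q0=[] Q1=[] Q2=[P4]
t=39-42: P4@Q2 runs 3, rem=0, completes. Q0=[] Q1=[] Q2=[]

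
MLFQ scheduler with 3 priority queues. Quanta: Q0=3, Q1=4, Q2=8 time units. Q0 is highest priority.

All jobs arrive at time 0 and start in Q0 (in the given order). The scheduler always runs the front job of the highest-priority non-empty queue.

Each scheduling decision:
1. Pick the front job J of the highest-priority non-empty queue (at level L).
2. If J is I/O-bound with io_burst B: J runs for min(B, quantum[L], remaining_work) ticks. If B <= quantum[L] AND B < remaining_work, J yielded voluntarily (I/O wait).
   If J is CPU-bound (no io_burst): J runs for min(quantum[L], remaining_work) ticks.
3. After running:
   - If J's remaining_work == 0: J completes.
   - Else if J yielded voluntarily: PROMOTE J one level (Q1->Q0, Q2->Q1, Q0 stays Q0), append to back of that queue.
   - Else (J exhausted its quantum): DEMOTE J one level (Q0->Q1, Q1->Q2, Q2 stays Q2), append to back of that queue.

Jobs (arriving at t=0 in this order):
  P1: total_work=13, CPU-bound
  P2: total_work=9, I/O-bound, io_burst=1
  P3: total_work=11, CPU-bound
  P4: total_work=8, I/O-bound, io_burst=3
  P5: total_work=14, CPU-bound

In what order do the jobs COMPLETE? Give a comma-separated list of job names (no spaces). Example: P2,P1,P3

Answer: P4,P2,P1,P3,P5

Derivation:
t=0-3: P1@Q0 runs 3, rem=10, quantum used, demote→Q1. Q0=[P2,P3,P4,P5] Q1=[P1] Q2=[]
t=3-4: P2@Q0 runs 1, rem=8, I/O yield, promote→Q0. Q0=[P3,P4,P5,P2] Q1=[P1] Q2=[]
t=4-7: P3@Q0 runs 3, rem=8, quantum used, demote→Q1. Q0=[P4,P5,P2] Q1=[P1,P3] Q2=[]
t=7-10: P4@Q0 runs 3, rem=5, I/O yield, promote→Q0. Q0=[P5,P2,P4] Q1=[P1,P3] Q2=[]
t=10-13: P5@Q0 runs 3, rem=11, quantum used, demote→Q1. Q0=[P2,P4] Q1=[P1,P3,P5] Q2=[]
t=13-14: P2@Q0 runs 1, rem=7, I/O yield, promote→Q0. Q0=[P4,P2] Q1=[P1,P3,P5] Q2=[]
t=14-17: P4@Q0 runs 3, rem=2, I/O yield, promote→Q0. Q0=[P2,P4] Q1=[P1,P3,P5] Q2=[]
t=17-18: P2@Q0 runs 1, rem=6, I/O yield, promote→Q0. Q0=[P4,P2] Q1=[P1,P3,P5] Q2=[]
t=18-20: P4@Q0 runs 2, rem=0, completes. Q0=[P2] Q1=[P1,P3,P5] Q2=[]
t=20-21: P2@Q0 runs 1, rem=5, I/O yield, promote→Q0. Q0=[P2] Q1=[P1,P3,P5] Q2=[]
t=21-22: P2@Q0 runs 1, rem=4, I/O yield, promote→Q0. Q0=[P2] Q1=[P1,P3,P5] Q2=[]
t=22-23: P2@Q0 runs 1, rem=3, I/O yield, promote→Q0. Q0=[P2] Q1=[P1,P3,P5] Q2=[]
t=23-24: P2@Q0 runs 1, rem=2, I/O yield, promote→Q0. Q0=[P2] Q1=[P1,P3,P5] Q2=[]
t=24-25: P2@Q0 runs 1, rem=1, I/O yield, promote→Q0. Q0=[P2] Q1=[P1,P3,P5] Q2=[]
t=25-26: P2@Q0 runs 1, rem=0, completes. Q0=[] Q1=[P1,P3,P5] Q2=[]
t=26-30: P1@Q1 runs 4, rem=6, quantum used, demote→Q2. Q0=[] Q1=[P3,P5] Q2=[P1]
t=30-34: P3@Q1 runs 4, rem=4, quantum used, demote→Q2. Q0=[] Q1=[P5] Q2=[P1,P3]
t=34-38: P5@Q1 runs 4, rem=7, quantum used, demote→Q2. Q0=[] Q1=[] Q2=[P1,P3,P5]
t=38-44: P1@Q2 runs 6, rem=0, completes. Q0=[] Q1=[] Q2=[P3,P5]
t=44-48: P3@Q2 runs 4, rem=0, completes. Q0=[] Q1=[] Q2=[P5]
t=48-55: P5@Q2 runs 7, rem=0, completes. Q0=[] Q1=[] Q2=[]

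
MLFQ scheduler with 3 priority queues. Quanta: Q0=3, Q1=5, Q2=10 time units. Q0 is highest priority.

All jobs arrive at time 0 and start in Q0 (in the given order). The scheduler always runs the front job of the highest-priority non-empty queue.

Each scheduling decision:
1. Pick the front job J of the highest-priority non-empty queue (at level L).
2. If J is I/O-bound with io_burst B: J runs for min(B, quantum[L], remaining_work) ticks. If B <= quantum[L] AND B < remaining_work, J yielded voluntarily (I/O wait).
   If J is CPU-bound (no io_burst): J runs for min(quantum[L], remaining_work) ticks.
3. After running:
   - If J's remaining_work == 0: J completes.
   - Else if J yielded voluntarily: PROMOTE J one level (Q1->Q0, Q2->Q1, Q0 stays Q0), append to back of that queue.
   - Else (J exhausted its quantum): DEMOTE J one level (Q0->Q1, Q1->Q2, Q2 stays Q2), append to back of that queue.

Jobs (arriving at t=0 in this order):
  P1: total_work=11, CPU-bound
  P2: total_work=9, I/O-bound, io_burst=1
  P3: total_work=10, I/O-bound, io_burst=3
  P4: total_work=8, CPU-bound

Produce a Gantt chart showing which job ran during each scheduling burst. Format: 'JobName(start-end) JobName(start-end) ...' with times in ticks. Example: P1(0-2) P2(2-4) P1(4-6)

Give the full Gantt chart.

Answer: P1(0-3) P2(3-4) P3(4-7) P4(7-10) P2(10-11) P3(11-14) P2(14-15) P3(15-18) P2(18-19) P3(19-20) P2(20-21) P2(21-22) P2(22-23) P2(23-24) P2(24-25) P1(25-30) P4(30-35) P1(35-38)

Derivation:
t=0-3: P1@Q0 runs 3, rem=8, quantum used, demote→Q1. Q0=[P2,P3,P4] Q1=[P1] Q2=[]
t=3-4: P2@Q0 runs 1, rem=8, I/O yield, promote→Q0. Q0=[P3,P4,P2] Q1=[P1] Q2=[]
t=4-7: P3@Q0 runs 3, rem=7, I/O yield, promote→Q0. Q0=[P4,P2,P3] Q1=[P1] Q2=[]
t=7-10: P4@Q0 runs 3, rem=5, quantum used, demote→Q1. Q0=[P2,P3] Q1=[P1,P4] Q2=[]
t=10-11: P2@Q0 runs 1, rem=7, I/O yield, promote→Q0. Q0=[P3,P2] Q1=[P1,P4] Q2=[]
t=11-14: P3@Q0 runs 3, rem=4, I/O yield, promote→Q0. Q0=[P2,P3] Q1=[P1,P4] Q2=[]
t=14-15: P2@Q0 runs 1, rem=6, I/O yield, promote→Q0. Q0=[P3,P2] Q1=[P1,P4] Q2=[]
t=15-18: P3@Q0 runs 3, rem=1, I/O yield, promote→Q0. Q0=[P2,P3] Q1=[P1,P4] Q2=[]
t=18-19: P2@Q0 runs 1, rem=5, I/O yield, promote→Q0. Q0=[P3,P2] Q1=[P1,P4] Q2=[]
t=19-20: P3@Q0 runs 1, rem=0, completes. Q0=[P2] Q1=[P1,P4] Q2=[]
t=20-21: P2@Q0 runs 1, rem=4, I/O yield, promote→Q0. Q0=[P2] Q1=[P1,P4] Q2=[]
t=21-22: P2@Q0 runs 1, rem=3, I/O yield, promote→Q0. Q0=[P2] Q1=[P1,P4] Q2=[]
t=22-23: P2@Q0 runs 1, rem=2, I/O yield, promote→Q0. Q0=[P2] Q1=[P1,P4] Q2=[]
t=23-24: P2@Q0 runs 1, rem=1, I/O yield, promote→Q0. Q0=[P2] Q1=[P1,P4] Q2=[]
t=24-25: P2@Q0 runs 1, rem=0, completes. Q0=[] Q1=[P1,P4] Q2=[]
t=25-30: P1@Q1 runs 5, rem=3, quantum used, demote→Q2. Q0=[] Q1=[P4] Q2=[P1]
t=30-35: P4@Q1 runs 5, rem=0, completes. Q0=[] Q1=[] Q2=[P1]
t=35-38: P1@Q2 runs 3, rem=0, completes. Q0=[] Q1=[] Q2=[]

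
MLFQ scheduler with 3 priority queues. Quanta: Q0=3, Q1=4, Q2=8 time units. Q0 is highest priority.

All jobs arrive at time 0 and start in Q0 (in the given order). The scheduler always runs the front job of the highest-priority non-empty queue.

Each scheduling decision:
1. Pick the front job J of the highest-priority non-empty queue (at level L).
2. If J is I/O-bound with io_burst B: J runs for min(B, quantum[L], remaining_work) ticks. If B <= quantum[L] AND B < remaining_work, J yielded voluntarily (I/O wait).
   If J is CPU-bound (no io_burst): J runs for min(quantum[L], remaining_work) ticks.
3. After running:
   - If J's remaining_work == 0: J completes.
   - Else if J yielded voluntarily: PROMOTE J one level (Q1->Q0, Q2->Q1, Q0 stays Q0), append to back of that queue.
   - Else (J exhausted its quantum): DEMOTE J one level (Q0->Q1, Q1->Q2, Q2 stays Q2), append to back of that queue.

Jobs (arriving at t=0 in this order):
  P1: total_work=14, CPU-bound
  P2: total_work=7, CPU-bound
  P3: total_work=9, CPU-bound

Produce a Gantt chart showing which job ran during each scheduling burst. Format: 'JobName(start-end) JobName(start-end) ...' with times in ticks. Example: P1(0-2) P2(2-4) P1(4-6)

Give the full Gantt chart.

t=0-3: P1@Q0 runs 3, rem=11, quantum used, demote→Q1. Q0=[P2,P3] Q1=[P1] Q2=[]
t=3-6: P2@Q0 runs 3, rem=4, quantum used, demote→Q1. Q0=[P3] Q1=[P1,P2] Q2=[]
t=6-9: P3@Q0 runs 3, rem=6, quantum used, demote→Q1. Q0=[] Q1=[P1,P2,P3] Q2=[]
t=9-13: P1@Q1 runs 4, rem=7, quantum used, demote→Q2. Q0=[] Q1=[P2,P3] Q2=[P1]
t=13-17: P2@Q1 runs 4, rem=0, completes. Q0=[] Q1=[P3] Q2=[P1]
t=17-21: P3@Q1 runs 4, rem=2, quantum used, demote→Q2. Q0=[] Q1=[] Q2=[P1,P3]
t=21-28: P1@Q2 runs 7, rem=0, completes. Q0=[] Q1=[] Q2=[P3]
t=28-30: P3@Q2 runs 2, rem=0, completes. Q0=[] Q1=[] Q2=[]

Answer: P1(0-3) P2(3-6) P3(6-9) P1(9-13) P2(13-17) P3(17-21) P1(21-28) P3(28-30)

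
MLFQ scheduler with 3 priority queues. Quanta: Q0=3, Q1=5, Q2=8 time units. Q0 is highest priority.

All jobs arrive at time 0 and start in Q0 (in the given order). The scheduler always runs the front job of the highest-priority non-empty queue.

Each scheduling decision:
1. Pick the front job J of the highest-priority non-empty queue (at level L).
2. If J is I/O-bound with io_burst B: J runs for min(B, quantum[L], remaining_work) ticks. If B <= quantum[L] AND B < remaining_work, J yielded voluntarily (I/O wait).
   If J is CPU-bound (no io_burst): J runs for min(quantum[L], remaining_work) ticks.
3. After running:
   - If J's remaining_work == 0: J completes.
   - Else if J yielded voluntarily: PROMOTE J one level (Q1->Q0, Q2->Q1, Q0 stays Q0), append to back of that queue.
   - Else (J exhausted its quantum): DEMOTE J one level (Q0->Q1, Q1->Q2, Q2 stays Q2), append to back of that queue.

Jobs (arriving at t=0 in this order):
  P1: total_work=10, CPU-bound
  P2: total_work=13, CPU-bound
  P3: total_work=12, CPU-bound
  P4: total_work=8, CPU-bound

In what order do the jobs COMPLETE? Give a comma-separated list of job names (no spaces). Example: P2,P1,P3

Answer: P4,P1,P2,P3

Derivation:
t=0-3: P1@Q0 runs 3, rem=7, quantum used, demote→Q1. Q0=[P2,P3,P4] Q1=[P1] Q2=[]
t=3-6: P2@Q0 runs 3, rem=10, quantum used, demote→Q1. Q0=[P3,P4] Q1=[P1,P2] Q2=[]
t=6-9: P3@Q0 runs 3, rem=9, quantum used, demote→Q1. Q0=[P4] Q1=[P1,P2,P3] Q2=[]
t=9-12: P4@Q0 runs 3, rem=5, quantum used, demote→Q1. Q0=[] Q1=[P1,P2,P3,P4] Q2=[]
t=12-17: P1@Q1 runs 5, rem=2, quantum used, demote→Q2. Q0=[] Q1=[P2,P3,P4] Q2=[P1]
t=17-22: P2@Q1 runs 5, rem=5, quantum used, demote→Q2. Q0=[] Q1=[P3,P4] Q2=[P1,P2]
t=22-27: P3@Q1 runs 5, rem=4, quantum used, demote→Q2. Q0=[] Q1=[P4] Q2=[P1,P2,P3]
t=27-32: P4@Q1 runs 5, rem=0, completes. Q0=[] Q1=[] Q2=[P1,P2,P3]
t=32-34: P1@Q2 runs 2, rem=0, completes. Q0=[] Q1=[] Q2=[P2,P3]
t=34-39: P2@Q2 runs 5, rem=0, completes. Q0=[] Q1=[] Q2=[P3]
t=39-43: P3@Q2 runs 4, rem=0, completes. Q0=[] Q1=[] Q2=[]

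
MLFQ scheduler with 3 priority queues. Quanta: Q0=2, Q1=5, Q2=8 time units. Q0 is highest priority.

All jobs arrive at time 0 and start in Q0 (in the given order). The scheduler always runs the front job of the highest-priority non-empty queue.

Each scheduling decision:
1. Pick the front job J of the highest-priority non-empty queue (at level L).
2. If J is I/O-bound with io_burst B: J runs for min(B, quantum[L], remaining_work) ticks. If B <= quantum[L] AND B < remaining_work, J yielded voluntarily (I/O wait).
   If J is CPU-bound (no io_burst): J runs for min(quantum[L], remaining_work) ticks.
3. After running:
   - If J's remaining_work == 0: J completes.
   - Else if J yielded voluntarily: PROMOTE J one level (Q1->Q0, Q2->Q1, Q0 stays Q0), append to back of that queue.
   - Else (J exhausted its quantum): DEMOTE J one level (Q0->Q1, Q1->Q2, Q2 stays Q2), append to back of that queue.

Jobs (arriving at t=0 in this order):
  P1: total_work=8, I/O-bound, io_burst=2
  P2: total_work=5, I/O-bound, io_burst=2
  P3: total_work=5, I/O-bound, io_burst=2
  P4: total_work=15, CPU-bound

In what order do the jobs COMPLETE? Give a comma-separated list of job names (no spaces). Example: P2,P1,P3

Answer: P2,P3,P1,P4

Derivation:
t=0-2: P1@Q0 runs 2, rem=6, I/O yield, promote→Q0. Q0=[P2,P3,P4,P1] Q1=[] Q2=[]
t=2-4: P2@Q0 runs 2, rem=3, I/O yield, promote→Q0. Q0=[P3,P4,P1,P2] Q1=[] Q2=[]
t=4-6: P3@Q0 runs 2, rem=3, I/O yield, promote→Q0. Q0=[P4,P1,P2,P3] Q1=[] Q2=[]
t=6-8: P4@Q0 runs 2, rem=13, quantum used, demote→Q1. Q0=[P1,P2,P3] Q1=[P4] Q2=[]
t=8-10: P1@Q0 runs 2, rem=4, I/O yield, promote→Q0. Q0=[P2,P3,P1] Q1=[P4] Q2=[]
t=10-12: P2@Q0 runs 2, rem=1, I/O yield, promote→Q0. Q0=[P3,P1,P2] Q1=[P4] Q2=[]
t=12-14: P3@Q0 runs 2, rem=1, I/O yield, promote→Q0. Q0=[P1,P2,P3] Q1=[P4] Q2=[]
t=14-16: P1@Q0 runs 2, rem=2, I/O yield, promote→Q0. Q0=[P2,P3,P1] Q1=[P4] Q2=[]
t=16-17: P2@Q0 runs 1, rem=0, completes. Q0=[P3,P1] Q1=[P4] Q2=[]
t=17-18: P3@Q0 runs 1, rem=0, completes. Q0=[P1] Q1=[P4] Q2=[]
t=18-20: P1@Q0 runs 2, rem=0, completes. Q0=[] Q1=[P4] Q2=[]
t=20-25: P4@Q1 runs 5, rem=8, quantum used, demote→Q2. Q0=[] Q1=[] Q2=[P4]
t=25-33: P4@Q2 runs 8, rem=0, completes. Q0=[] Q1=[] Q2=[]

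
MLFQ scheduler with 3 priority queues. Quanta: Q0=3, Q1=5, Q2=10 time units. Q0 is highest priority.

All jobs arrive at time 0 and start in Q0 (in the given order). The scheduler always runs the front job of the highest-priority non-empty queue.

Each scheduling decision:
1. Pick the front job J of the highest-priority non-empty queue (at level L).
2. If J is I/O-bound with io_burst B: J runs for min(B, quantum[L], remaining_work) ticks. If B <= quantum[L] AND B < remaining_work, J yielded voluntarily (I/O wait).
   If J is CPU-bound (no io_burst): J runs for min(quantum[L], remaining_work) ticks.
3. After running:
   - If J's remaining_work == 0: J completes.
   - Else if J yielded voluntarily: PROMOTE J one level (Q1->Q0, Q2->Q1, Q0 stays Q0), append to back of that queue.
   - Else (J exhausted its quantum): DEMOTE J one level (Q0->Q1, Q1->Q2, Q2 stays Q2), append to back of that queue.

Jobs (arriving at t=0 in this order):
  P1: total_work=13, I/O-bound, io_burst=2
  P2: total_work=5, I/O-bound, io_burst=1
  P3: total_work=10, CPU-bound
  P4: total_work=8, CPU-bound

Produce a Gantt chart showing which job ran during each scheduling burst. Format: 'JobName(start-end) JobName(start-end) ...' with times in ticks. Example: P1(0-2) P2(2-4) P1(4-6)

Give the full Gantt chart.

Answer: P1(0-2) P2(2-3) P3(3-6) P4(6-9) P1(9-11) P2(11-12) P1(12-14) P2(14-15) P1(15-17) P2(17-18) P1(18-20) P2(20-21) P1(21-23) P1(23-24) P3(24-29) P4(29-34) P3(34-36)

Derivation:
t=0-2: P1@Q0 runs 2, rem=11, I/O yield, promote→Q0. Q0=[P2,P3,P4,P1] Q1=[] Q2=[]
t=2-3: P2@Q0 runs 1, rem=4, I/O yield, promote→Q0. Q0=[P3,P4,P1,P2] Q1=[] Q2=[]
t=3-6: P3@Q0 runs 3, rem=7, quantum used, demote→Q1. Q0=[P4,P1,P2] Q1=[P3] Q2=[]
t=6-9: P4@Q0 runs 3, rem=5, quantum used, demote→Q1. Q0=[P1,P2] Q1=[P3,P4] Q2=[]
t=9-11: P1@Q0 runs 2, rem=9, I/O yield, promote→Q0. Q0=[P2,P1] Q1=[P3,P4] Q2=[]
t=11-12: P2@Q0 runs 1, rem=3, I/O yield, promote→Q0. Q0=[P1,P2] Q1=[P3,P4] Q2=[]
t=12-14: P1@Q0 runs 2, rem=7, I/O yield, promote→Q0. Q0=[P2,P1] Q1=[P3,P4] Q2=[]
t=14-15: P2@Q0 runs 1, rem=2, I/O yield, promote→Q0. Q0=[P1,P2] Q1=[P3,P4] Q2=[]
t=15-17: P1@Q0 runs 2, rem=5, I/O yield, promote→Q0. Q0=[P2,P1] Q1=[P3,P4] Q2=[]
t=17-18: P2@Q0 runs 1, rem=1, I/O yield, promote→Q0. Q0=[P1,P2] Q1=[P3,P4] Q2=[]
t=18-20: P1@Q0 runs 2, rem=3, I/O yield, promote→Q0. Q0=[P2,P1] Q1=[P3,P4] Q2=[]
t=20-21: P2@Q0 runs 1, rem=0, completes. Q0=[P1] Q1=[P3,P4] Q2=[]
t=21-23: P1@Q0 runs 2, rem=1, I/O yield, promote→Q0. Q0=[P1] Q1=[P3,P4] Q2=[]
t=23-24: P1@Q0 runs 1, rem=0, completes. Q0=[] Q1=[P3,P4] Q2=[]
t=24-29: P3@Q1 runs 5, rem=2, quantum used, demote→Q2. Q0=[] Q1=[P4] Q2=[P3]
t=29-34: P4@Q1 runs 5, rem=0, completes. Q0=[] Q1=[] Q2=[P3]
t=34-36: P3@Q2 runs 2, rem=0, completes. Q0=[] Q1=[] Q2=[]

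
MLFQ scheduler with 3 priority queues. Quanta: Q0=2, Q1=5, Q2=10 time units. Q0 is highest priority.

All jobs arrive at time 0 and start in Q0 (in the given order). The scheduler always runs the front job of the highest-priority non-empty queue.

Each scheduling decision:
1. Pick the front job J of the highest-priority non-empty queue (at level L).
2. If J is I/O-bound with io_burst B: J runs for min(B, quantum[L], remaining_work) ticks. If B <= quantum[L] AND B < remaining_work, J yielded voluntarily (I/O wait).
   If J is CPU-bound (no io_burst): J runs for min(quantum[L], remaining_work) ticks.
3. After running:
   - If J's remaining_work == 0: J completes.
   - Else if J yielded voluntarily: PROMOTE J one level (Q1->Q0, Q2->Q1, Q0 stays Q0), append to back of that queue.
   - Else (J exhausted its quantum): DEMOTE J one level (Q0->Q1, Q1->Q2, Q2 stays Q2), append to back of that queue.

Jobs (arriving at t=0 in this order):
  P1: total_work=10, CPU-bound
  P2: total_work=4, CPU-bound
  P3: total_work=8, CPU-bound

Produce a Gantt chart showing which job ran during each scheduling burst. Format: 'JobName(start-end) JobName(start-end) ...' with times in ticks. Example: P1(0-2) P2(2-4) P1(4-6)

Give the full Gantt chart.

Answer: P1(0-2) P2(2-4) P3(4-6) P1(6-11) P2(11-13) P3(13-18) P1(18-21) P3(21-22)

Derivation:
t=0-2: P1@Q0 runs 2, rem=8, quantum used, demote→Q1. Q0=[P2,P3] Q1=[P1] Q2=[]
t=2-4: P2@Q0 runs 2, rem=2, quantum used, demote→Q1. Q0=[P3] Q1=[P1,P2] Q2=[]
t=4-6: P3@Q0 runs 2, rem=6, quantum used, demote→Q1. Q0=[] Q1=[P1,P2,P3] Q2=[]
t=6-11: P1@Q1 runs 5, rem=3, quantum used, demote→Q2. Q0=[] Q1=[P2,P3] Q2=[P1]
t=11-13: P2@Q1 runs 2, rem=0, completes. Q0=[] Q1=[P3] Q2=[P1]
t=13-18: P3@Q1 runs 5, rem=1, quantum used, demote→Q2. Q0=[] Q1=[] Q2=[P1,P3]
t=18-21: P1@Q2 runs 3, rem=0, completes. Q0=[] Q1=[] Q2=[P3]
t=21-22: P3@Q2 runs 1, rem=0, completes. Q0=[] Q1=[] Q2=[]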